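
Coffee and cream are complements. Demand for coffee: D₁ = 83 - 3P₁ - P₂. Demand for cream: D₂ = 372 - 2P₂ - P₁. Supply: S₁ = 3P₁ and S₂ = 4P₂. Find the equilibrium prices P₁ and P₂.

P₁ = 3.6, P₂ = 61.4

Market 1: 83 - 3P₁ - P₂ = 3P₁ → 6P₁ + P₂ = 83.
Market 2: 6P₂ + P₁ = 372.
Eliminating P₂: 6×(1) − 1×(2) gives 35P₁ = 126, so P₁ = 3.6.
Back-substitute into (2): P₂ = (372 − 1×3.6) / 6 = 61.4.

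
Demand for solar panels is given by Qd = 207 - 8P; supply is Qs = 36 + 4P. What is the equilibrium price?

P* = 14.25

Set Qd = Qs: 207 - 8P = 36 + 4P.
171 = 12P, so P* = 14.25.
Q* = 207 − 8(14.25) = 93.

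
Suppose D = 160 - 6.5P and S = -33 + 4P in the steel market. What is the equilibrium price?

Set D = S: 160 - 6.5P = -33 + 4P.
193 = 10.5P, so P* = 386/21.
Q* = 160 − 6.5(386/21) = 851/21.

P* = 386/21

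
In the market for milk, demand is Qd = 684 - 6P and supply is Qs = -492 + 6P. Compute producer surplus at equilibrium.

Producer surplus = 768

Equilibrium: 684 - 6P = -492 + 6P gives P* = 98, Q* = 96.
Supply starts at P = 82 (where Qs = 0).
PS = ½(98 − 82)(96) = 768.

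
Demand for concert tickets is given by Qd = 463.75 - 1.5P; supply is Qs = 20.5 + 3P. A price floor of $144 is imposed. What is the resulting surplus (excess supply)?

Equilibrium price would be P* = 98.5, so the floor at 144 binds.
At P = 144: Qd = 247.75, Qs = 452.5.
Surplus = 452.5 − 247.75 = 204.75.

Surplus = 204.75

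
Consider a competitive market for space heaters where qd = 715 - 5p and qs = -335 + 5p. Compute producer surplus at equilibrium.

Producer surplus = 3610

Equilibrium: 715 - 5p = -335 + 5p gives p* = 105, q* = 190.
Supply starts at p = 67 (where qs = 0).
PS = ½(105 − 67)(190) = 3610.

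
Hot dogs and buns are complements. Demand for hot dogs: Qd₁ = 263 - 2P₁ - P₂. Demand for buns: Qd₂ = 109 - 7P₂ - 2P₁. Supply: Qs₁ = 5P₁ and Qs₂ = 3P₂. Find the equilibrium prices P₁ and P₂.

Market 1: 263 - 2P₁ - P₂ = 5P₁ → 7P₁ + P₂ = 263.
Market 2: 10P₂ + 2P₁ = 109.
Eliminating P₂: 10×(1) − 1×(2) gives 68P₁ = 2521, so P₁ = 2521/68.
Back-substitute into (2): P₂ = (109 − 2×2521/68) / 10 = 237/68.

P₁ = 2521/68, P₂ = 237/68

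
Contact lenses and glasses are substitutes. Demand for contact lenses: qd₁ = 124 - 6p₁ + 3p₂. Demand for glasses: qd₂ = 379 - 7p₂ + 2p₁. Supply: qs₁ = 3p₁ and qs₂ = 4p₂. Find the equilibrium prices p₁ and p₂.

p₁ = 2501/93, p₂ = 3659/93

Market 1: 124 - 6p₁ + 3p₂ = 3p₁ → 9p₁ - 3p₂ = 124.
Market 2: 11p₂ - 2p₁ = 379.
Eliminating p₂: 11×(1) + 3×(2) gives 93p₁ = 2501, so p₁ = 2501/93.
Back-substitute into (2): p₂ = (379 + 2×2501/93) / 11 = 3659/93.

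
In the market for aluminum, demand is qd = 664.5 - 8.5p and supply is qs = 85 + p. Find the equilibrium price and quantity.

p* = 61, q* = 146

Set qd = qs: 664.5 - 8.5p = 85 + p.
579.5 = 9.5p, so p* = 61.
q* = 664.5 − 8.5(61) = 146.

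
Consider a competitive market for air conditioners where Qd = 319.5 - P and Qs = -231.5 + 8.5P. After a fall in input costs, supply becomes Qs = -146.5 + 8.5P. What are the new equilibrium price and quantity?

P' = 932/19, Q' = 10277/38

Original equilibrium: P* = 58, Q* = 261.5.
New equilibrium: 319.5 - P = -146.5 + 8.5P, so 466 = 9.5P and P' = 932/19; Q' = 319.5 − 1(932/19) = 10277/38.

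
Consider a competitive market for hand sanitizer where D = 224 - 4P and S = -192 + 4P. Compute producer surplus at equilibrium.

Equilibrium: 224 - 4P = -192 + 4P gives P* = 52, Q* = 16.
Supply starts at P = 48 (where S = 0).
PS = ½(52 − 48)(16) = 32.

Producer surplus = 32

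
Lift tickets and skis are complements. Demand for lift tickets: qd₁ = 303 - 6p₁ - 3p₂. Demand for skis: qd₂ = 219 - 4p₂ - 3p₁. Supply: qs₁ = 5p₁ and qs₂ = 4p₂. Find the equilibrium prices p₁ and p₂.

Market 1: 303 - 6p₁ - 3p₂ = 5p₁ → 11p₁ + 3p₂ = 303.
Market 2: 8p₂ + 3p₁ = 219.
Eliminating p₂: 8×(1) − 3×(2) gives 79p₁ = 1767, so p₁ = 1767/79.
Back-substitute into (2): p₂ = (219 − 3×1767/79) / 8 = 1500/79.

p₁ = 1767/79, p₂ = 1500/79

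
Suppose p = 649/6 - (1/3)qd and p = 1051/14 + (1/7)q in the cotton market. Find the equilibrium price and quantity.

Set the two price expressions equal: 649/6 - (1/3)q = 1051/14 + (1/7)q.
695/21 = (10/21)q, so q* = 69.5.
p* = 649/6 − (1/3)(69.5) = 85.

p* = 85, q* = 69.5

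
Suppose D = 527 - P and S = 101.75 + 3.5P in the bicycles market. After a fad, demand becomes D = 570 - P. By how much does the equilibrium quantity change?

ΔQ = 301/9

Original equilibrium: P* = 94.5, Q* = 432.5.
New equilibrium: 570 - P = 101.75 + 3.5P, so 468.25 = 4.5P and P' = 1873/18; Q' = 570 − 1(1873/18) = 8387/18.
Change in quantity: 8387/18 − 432.5 = 301/9.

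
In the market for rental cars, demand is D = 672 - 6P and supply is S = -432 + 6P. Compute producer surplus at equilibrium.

Producer surplus = 1200

Equilibrium: 672 - 6P = -432 + 6P gives P* = 92, Q* = 120.
Supply starts at P = 72 (where S = 0).
PS = ½(92 − 72)(120) = 1200.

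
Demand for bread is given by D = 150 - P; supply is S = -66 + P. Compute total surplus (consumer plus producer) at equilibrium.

Equilibrium: 150 - P = -66 + P gives P* = 108, Q* = 42.
Demand choke price: P = 150; supply starts at P = 66.
CS = ½(150 − 108)(42) = 882; PS = ½(108 − 66)(42) = 882.

Total surplus = 1764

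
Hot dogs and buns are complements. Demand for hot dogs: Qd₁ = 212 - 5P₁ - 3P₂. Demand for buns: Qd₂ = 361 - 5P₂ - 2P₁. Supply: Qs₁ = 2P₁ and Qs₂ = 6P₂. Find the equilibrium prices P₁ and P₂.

Market 1: 212 - 5P₁ - 3P₂ = 2P₁ → 7P₁ + 3P₂ = 212.
Market 2: 11P₂ + 2P₁ = 361.
Eliminating P₂: 11×(1) − 3×(2) gives 71P₁ = 1249, so P₁ = 1249/71.
Back-substitute into (2): P₂ = (361 − 2×1249/71) / 11 = 2103/71.

P₁ = 1249/71, P₂ = 2103/71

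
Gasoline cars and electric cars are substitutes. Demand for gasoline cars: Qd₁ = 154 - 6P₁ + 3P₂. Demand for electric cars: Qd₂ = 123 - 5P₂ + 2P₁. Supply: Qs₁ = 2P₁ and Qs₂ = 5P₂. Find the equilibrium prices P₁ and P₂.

P₁ = 1909/74, P₂ = 646/37

Market 1: 154 - 6P₁ + 3P₂ = 2P₁ → 8P₁ - 3P₂ = 154.
Market 2: 10P₂ - 2P₁ = 123.
Eliminating P₂: 10×(1) + 3×(2) gives 74P₁ = 1909, so P₁ = 1909/74.
Back-substitute into (2): P₂ = (123 + 2×1909/74) / 10 = 646/37.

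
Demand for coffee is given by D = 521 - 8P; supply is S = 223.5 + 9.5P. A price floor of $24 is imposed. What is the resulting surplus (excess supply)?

Surplus = 122.5

Equilibrium price would be P* = 17, so the floor at 24 binds.
At P = 24: D = 329, S = 451.5.
Surplus = 451.5 − 329 = 122.5.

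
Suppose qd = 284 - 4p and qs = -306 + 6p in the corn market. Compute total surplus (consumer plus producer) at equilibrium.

Total surplus = 480

Equilibrium: 284 - 4p = -306 + 6p gives p* = 59, q* = 48.
Demand choke price: p = 71; supply starts at p = 51.
CS = ½(71 − 59)(48) = 288; PS = ½(59 − 51)(48) = 192.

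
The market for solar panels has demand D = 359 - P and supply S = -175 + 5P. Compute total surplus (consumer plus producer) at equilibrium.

Equilibrium: 359 - P = -175 + 5P gives P* = 89, Q* = 270.
Demand choke price: P = 359; supply starts at P = 35.
CS = ½(359 − 89)(270) = 36450; PS = ½(89 − 35)(270) = 7290.

Total surplus = 43740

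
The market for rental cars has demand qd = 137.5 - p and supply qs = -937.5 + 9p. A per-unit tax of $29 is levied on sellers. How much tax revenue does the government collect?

Tax revenue = 113.1

Pre-tax equilibrium: p* = 107.5, q* = 30.
Tax on sellers shifts supply to qs = -937.5 + 9(p − 29) = -1198.5 + 9p.
137.5 - p = -1198.5 + 9p gives buyer price pb = 133.6; sellers receive ps = 133.6 − 29 = 104.6.
New quantity: q = 137.5 − 1(133.6) = 3.9.
Revenue = 29 × 3.9 = 113.1.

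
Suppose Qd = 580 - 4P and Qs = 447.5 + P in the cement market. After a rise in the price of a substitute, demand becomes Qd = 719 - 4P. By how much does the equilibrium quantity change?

Original equilibrium: P* = 26.5, Q* = 474.
New equilibrium: 719 - 4P = 447.5 + P, so 271.5 = 5P and P' = 54.3; Q' = 719 − 4(54.3) = 501.8.
Change in quantity: 501.8 − 474 = 27.8.

ΔQ = 27.8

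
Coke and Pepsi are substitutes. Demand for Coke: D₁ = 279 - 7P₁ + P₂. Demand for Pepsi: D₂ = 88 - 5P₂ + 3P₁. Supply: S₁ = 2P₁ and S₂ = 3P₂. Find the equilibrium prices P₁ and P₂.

Market 1: 279 - 7P₁ + P₂ = 2P₁ → 9P₁ - P₂ = 279.
Market 2: 8P₂ - 3P₁ = 88.
Eliminating P₂: 8×(1) + 1×(2) gives 69P₁ = 2320, so P₁ = 2320/69.
Back-substitute into (2): P₂ = (88 + 3×2320/69) / 8 = 543/23.

P₁ = 2320/69, P₂ = 543/23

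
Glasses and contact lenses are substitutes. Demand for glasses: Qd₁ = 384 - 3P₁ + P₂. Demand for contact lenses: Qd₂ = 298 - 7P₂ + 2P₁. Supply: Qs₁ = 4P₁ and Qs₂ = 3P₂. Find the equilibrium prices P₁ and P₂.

P₁ = 2069/34, P₂ = 1427/34

Market 1: 384 - 3P₁ + P₂ = 4P₁ → 7P₁ - P₂ = 384.
Market 2: 10P₂ - 2P₁ = 298.
Eliminating P₂: 10×(1) + 1×(2) gives 68P₁ = 4138, so P₁ = 2069/34.
Back-substitute into (2): P₂ = (298 + 2×2069/34) / 10 = 1427/34.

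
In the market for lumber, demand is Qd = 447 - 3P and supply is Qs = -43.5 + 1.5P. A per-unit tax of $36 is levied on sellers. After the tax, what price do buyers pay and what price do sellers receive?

Pre-tax equilibrium: P* = 109, Q* = 120.
Tax on sellers shifts supply to Qs = -43.5 + 1.5(P − 36) = -97.5 + 1.5P.
447 - 3P = -97.5 + 1.5P gives buyer price Pb = 121; sellers receive Ps = 121 − 36 = 85.
New quantity: Q = 447 − 3(121) = 84.

Buyers pay $121, sellers receive $85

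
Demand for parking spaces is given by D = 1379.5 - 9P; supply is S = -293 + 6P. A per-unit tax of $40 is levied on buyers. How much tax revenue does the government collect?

Tax revenue = 9280

Pre-tax equilibrium: P* = 111.5, Q* = 376.
Tax on buyers shifts demand to D = 1379.5 − 9(P + 40) = 1019.5 - 9P.
1019.5 - 9P = -293 + 6P gives seller price Ps = 87.5; buyers pay Pb = 87.5 + 40 = 127.5.
New quantity: Q = 1379.5 − 9(127.5) = 232.
Revenue = 40 × 232 = 9280.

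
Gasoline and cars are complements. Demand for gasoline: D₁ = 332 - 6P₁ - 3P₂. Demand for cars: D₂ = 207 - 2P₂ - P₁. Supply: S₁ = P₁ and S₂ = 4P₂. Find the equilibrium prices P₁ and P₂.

Market 1: 332 - 6P₁ - 3P₂ = P₁ → 7P₁ + 3P₂ = 332.
Market 2: 6P₂ + P₁ = 207.
Eliminating P₂: 6×(1) − 3×(2) gives 39P₁ = 1371, so P₁ = 457/13.
Back-substitute into (2): P₂ = (207 − 1×457/13) / 6 = 1117/39.

P₁ = 457/13, P₂ = 1117/39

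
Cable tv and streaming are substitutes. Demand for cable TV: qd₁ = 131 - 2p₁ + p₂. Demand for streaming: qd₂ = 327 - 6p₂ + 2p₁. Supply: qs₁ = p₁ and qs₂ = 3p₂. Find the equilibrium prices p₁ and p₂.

p₁ = 60.24, p₂ = 49.72

Market 1: 131 - 2p₁ + p₂ = p₁ → 3p₁ - p₂ = 131.
Market 2: 9p₂ - 2p₁ = 327.
Eliminating p₂: 9×(1) + 1×(2) gives 25p₁ = 1506, so p₁ = 60.24.
Back-substitute into (2): p₂ = (327 + 2×60.24) / 9 = 49.72.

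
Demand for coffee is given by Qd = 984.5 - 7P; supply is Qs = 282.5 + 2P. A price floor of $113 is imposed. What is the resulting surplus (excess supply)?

Equilibrium price would be P* = 78, so the floor at 113 binds.
At P = 113: Qd = 193.5, Qs = 508.5.
Surplus = 508.5 − 193.5 = 315.

Surplus = 315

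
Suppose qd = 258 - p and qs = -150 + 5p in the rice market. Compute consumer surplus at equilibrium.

Equilibrium: 258 - p = -150 + 5p gives p* = 68, q* = 190.
Demand choke price (qd = 0): p = 258.
CS = ½(258 − 68)(190) = 18050.

Consumer surplus = 18050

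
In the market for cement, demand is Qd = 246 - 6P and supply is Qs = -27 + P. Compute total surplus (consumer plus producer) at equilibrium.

Equilibrium: 246 - 6P = -27 + P gives P* = 39, Q* = 12.
Demand choke price: P = 41; supply starts at P = 27.
CS = ½(41 − 39)(12) = 12; PS = ½(39 − 27)(12) = 72.

Total surplus = 84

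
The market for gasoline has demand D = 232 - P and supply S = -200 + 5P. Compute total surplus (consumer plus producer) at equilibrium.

Equilibrium: 232 - P = -200 + 5P gives P* = 72, Q* = 160.
Demand choke price: P = 232; supply starts at P = 40.
CS = ½(232 − 72)(160) = 12800; PS = ½(72 − 40)(160) = 2560.

Total surplus = 15360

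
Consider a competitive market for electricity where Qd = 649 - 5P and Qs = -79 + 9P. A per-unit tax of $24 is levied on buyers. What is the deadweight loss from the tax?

Deadweight loss = 6480/7

Pre-tax equilibrium: P* = 52, Q* = 389.
Tax on buyers shifts demand to Qd = 649 − 5(P + 24) = 529 - 5P.
529 - 5P = -79 + 9P gives seller price Ps = 304/7; buyers pay Pb = 304/7 + 24 = 472/7.
New quantity: Q = 649 − 5(472/7) = 2183/7.
DWL = ½ × 24 × (389 − 2183/7) = 6480/7.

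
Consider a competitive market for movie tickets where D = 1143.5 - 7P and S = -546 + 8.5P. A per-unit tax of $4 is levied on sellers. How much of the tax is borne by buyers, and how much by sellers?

Pre-tax equilibrium: P* = 109, Q* = 380.5.
Tax on sellers shifts supply to S = -546 + 8.5(P − 4) = -580 + 8.5P.
1143.5 - 7P = -580 + 8.5P gives buyer price Pb = 3447/31; sellers receive Ps = 3447/31 − 4 = 3323/31.
New quantity: Q = 1143.5 − 7(3447/31) = 22639/62.
Buyer burden = 3447/31 − 109 = 68/31; seller burden = 109 − 3323/31 = 56/31.

Buyers bear 68/31, sellers bear 56/31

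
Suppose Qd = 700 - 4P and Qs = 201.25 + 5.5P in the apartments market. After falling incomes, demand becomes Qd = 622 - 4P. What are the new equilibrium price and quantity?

Original equilibrium: P* = 52.5, Q* = 490.
New equilibrium: 622 - 4P = 201.25 + 5.5P, so 420.75 = 9.5P and P' = 1683/38; Q' = 622 − 4(1683/38) = 8452/19.

P' = 1683/38, Q' = 8452/19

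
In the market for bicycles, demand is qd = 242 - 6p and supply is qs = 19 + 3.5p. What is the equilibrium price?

p* = 446/19

Set qd = qs: 242 - 6p = 19 + 3.5p.
223 = 9.5p, so p* = 446/19.
q* = 242 − 6(446/19) = 1922/19.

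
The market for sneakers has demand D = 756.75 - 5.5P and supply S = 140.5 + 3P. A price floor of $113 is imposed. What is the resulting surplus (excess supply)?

Surplus = 344.25

Equilibrium price would be P* = 72.5, so the floor at 113 binds.
At P = 113: D = 135.25, S = 479.5.
Surplus = 479.5 − 135.25 = 344.25.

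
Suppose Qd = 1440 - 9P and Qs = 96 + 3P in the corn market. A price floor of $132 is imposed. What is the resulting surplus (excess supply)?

Equilibrium price would be P* = 112, so the floor at 132 binds.
At P = 132: Qd = 252, Qs = 492.
Surplus = 492 − 252 = 240.

Surplus = 240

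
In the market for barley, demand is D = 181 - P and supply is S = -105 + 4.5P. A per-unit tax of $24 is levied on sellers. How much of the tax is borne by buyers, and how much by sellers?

Pre-tax equilibrium: P* = 52, Q* = 129.
Tax on sellers shifts supply to S = -105 + 4.5(P − 24) = -213 + 4.5P.
181 - P = -213 + 4.5P gives buyer price Pb = 788/11; sellers receive Ps = 788/11 − 24 = 524/11.
New quantity: Q = 181 − 1(788/11) = 1203/11.
Buyer burden = 788/11 − 52 = 216/11; seller burden = 52 − 524/11 = 48/11.

Buyers bear 216/11, sellers bear 48/11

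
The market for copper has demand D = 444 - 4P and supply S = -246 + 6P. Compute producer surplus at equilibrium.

Equilibrium: 444 - 4P = -246 + 6P gives P* = 69, Q* = 168.
Supply starts at P = 41 (where S = 0).
PS = ½(69 − 41)(168) = 2352.

Producer surplus = 2352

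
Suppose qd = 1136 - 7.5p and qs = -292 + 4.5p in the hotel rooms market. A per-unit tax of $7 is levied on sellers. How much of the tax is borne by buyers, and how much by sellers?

Buyers bear $2.625, sellers bear $4.375

Pre-tax equilibrium: p* = 119, q* = 243.5.
Tax on sellers shifts supply to qs = -292 + 4.5(p − 7) = -323.5 + 4.5p.
1136 - 7.5p = -323.5 + 4.5p gives buyer price pb = 121.625; sellers receive ps = 121.625 − 7 = 114.625.
New quantity: q = 1136 − 7.5(121.625) = 223.8125.
Buyer burden = 121.625 − 119 = 2.625; seller burden = 119 − 114.625 = 4.375.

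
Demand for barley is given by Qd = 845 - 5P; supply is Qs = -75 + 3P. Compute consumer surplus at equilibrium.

Equilibrium: 845 - 5P = -75 + 3P gives P* = 115, Q* = 270.
Demand choke price (Qd = 0): P = 169.
CS = ½(169 − 115)(270) = 7290.

Consumer surplus = 7290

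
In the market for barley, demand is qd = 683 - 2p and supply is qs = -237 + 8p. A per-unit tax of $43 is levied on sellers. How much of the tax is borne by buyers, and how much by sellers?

Buyers bear $34.4, sellers bear $8.6

Pre-tax equilibrium: p* = 92, q* = 499.
Tax on sellers shifts supply to qs = -237 + 8(p − 43) = -581 + 8p.
683 - 2p = -581 + 8p gives buyer price pb = 126.4; sellers receive ps = 126.4 − 43 = 83.4.
New quantity: q = 683 − 2(126.4) = 430.2.
Buyer burden = 126.4 − 92 = 34.4; seller burden = 92 − 83.4 = 8.6.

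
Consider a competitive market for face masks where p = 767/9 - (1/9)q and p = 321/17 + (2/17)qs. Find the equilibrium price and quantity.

p* = 53, q* = 290

Set the two price expressions equal: 767/9 - (1/9)q = 321/17 + (2/17)q.
10150/153 = (35/153)q, so q* = 290.
p* = 767/9 − (1/9)(290) = 53.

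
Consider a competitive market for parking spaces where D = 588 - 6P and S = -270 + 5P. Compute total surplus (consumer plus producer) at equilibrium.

Equilibrium: 588 - 6P = -270 + 5P gives P* = 78, Q* = 120.
Demand choke price: P = 98; supply starts at P = 54.
CS = ½(98 − 78)(120) = 1200; PS = ½(78 − 54)(120) = 1440.

Total surplus = 2640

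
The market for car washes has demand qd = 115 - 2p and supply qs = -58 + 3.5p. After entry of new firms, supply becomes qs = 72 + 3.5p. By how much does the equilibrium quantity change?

Original equilibrium: p* = 346/11, q* = 573/11.
New equilibrium: 115 - 2p = 72 + 3.5p, so 43 = 5.5p and p' = 86/11; q' = 115 − 2(86/11) = 1093/11.
Change in quantity: 1093/11 − 573/11 = 520/11.

Δq = 520/11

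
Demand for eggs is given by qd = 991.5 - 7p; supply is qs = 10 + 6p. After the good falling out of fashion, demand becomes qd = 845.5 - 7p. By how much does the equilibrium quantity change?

Δq = -876/13

Original equilibrium: p* = 75.5, q* = 463.
New equilibrium: 845.5 - 7p = 10 + 6p, so 835.5 = 13p and p' = 1671/26; q' = 845.5 − 7(1671/26) = 5143/13.
Change in quantity: 5143/13 − 463 = -876/13.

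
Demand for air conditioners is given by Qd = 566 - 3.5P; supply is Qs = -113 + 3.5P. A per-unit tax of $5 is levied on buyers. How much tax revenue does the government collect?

Tax revenue = 1088.75

Pre-tax equilibrium: P* = 97, Q* = 226.5.
Tax on buyers shifts demand to Qd = 566 − 3.5(P + 5) = 548.5 - 3.5P.
548.5 - 3.5P = -113 + 3.5P gives seller price Ps = 94.5; buyers pay Pb = 94.5 + 5 = 99.5.
New quantity: Q = 566 − 3.5(99.5) = 217.75.
Revenue = 5 × 217.75 = 1088.75.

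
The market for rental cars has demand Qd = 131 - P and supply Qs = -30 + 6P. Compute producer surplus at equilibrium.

Equilibrium: 131 - P = -30 + 6P gives P* = 23, Q* = 108.
Supply starts at P = 5 (where Qs = 0).
PS = ½(23 − 5)(108) = 972.

Producer surplus = 972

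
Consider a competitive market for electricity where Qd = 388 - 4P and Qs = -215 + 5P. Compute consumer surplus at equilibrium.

Equilibrium: 388 - 4P = -215 + 5P gives P* = 67, Q* = 120.
Demand choke price (Qd = 0): P = 97.
CS = ½(97 − 67)(120) = 1800.

Consumer surplus = 1800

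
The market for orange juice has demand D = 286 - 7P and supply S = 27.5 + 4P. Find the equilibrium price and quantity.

Set D = S: 286 - 7P = 27.5 + 4P.
258.5 = 11P, so P* = 23.5.
Q* = 286 − 7(23.5) = 121.5.

P* = 23.5, Q* = 121.5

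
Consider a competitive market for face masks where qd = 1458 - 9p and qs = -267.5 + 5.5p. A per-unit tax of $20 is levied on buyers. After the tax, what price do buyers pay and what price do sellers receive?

Pre-tax equilibrium: p* = 119, q* = 387.
Tax on buyers shifts demand to qd = 1458 − 9(p + 20) = 1278 - 9p.
1278 - 9p = -267.5 + 5.5p gives seller price ps = 3091/29; buyers pay pb = 3091/29 + 20 = 3671/29.
New quantity: q = 1458 − 9(3671/29) = 9243/29.

Buyers pay 3671/29, sellers receive 3091/29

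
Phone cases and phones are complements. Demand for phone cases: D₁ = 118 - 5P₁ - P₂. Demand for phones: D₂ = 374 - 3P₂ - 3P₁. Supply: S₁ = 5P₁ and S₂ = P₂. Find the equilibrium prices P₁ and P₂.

P₁ = 98/37, P₂ = 3386/37

Market 1: 118 - 5P₁ - P₂ = 5P₁ → 10P₁ + P₂ = 118.
Market 2: 4P₂ + 3P₁ = 374.
Eliminating P₂: 4×(1) − 1×(2) gives 37P₁ = 98, so P₁ = 98/37.
Back-substitute into (2): P₂ = (374 − 3×98/37) / 4 = 3386/37.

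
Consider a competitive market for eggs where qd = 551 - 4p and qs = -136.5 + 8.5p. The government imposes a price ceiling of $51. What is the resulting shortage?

Equilibrium price would be p* = 55, so the ceiling at 51 binds.
At p = 51: qd = 551 − 4(51) = 347, qs = -136.5 + 8.5(51) = 297.
Shortage = 347 − 297 = 50.

Shortage = 50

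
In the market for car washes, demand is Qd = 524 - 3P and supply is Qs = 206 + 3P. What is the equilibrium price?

Set Qd = Qs: 524 - 3P = 206 + 3P.
318 = 6P, so P* = 53.
Q* = 524 − 3(53) = 365.

P* = 53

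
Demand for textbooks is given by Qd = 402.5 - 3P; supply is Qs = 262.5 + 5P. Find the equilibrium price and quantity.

P* = 17.5, Q* = 350

Set Qd = Qs: 402.5 - 3P = 262.5 + 5P.
140 = 8P, so P* = 17.5.
Q* = 402.5 − 3(17.5) = 350.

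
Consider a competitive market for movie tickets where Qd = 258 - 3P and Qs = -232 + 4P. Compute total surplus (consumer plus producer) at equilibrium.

Total surplus = 672

Equilibrium: 258 - 3P = -232 + 4P gives P* = 70, Q* = 48.
Demand choke price: P = 86; supply starts at P = 58.
CS = ½(86 − 70)(48) = 384; PS = ½(70 − 58)(48) = 288.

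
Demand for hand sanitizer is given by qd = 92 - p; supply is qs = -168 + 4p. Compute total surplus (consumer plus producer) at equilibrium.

Total surplus = 1000

Equilibrium: 92 - p = -168 + 4p gives p* = 52, q* = 40.
Demand choke price: p = 92; supply starts at p = 42.
CS = ½(92 − 52)(40) = 800; PS = ½(52 − 42)(40) = 200.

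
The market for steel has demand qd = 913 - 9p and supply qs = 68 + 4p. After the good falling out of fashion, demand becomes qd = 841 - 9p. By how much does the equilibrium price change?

Original equilibrium: p* = 65, q* = 328.
New equilibrium: 841 - 9p = 68 + 4p, so 773 = 13p and p' = 773/13; q' = 841 − 9(773/13) = 3976/13.
Change in price: 773/13 − 65 = -72/13.

Δp = -72/13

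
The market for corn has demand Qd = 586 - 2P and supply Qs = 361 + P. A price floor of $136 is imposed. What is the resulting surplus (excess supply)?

Surplus = 183

Equilibrium price would be P* = 75, so the floor at 136 binds.
At P = 136: Qd = 314, Qs = 497.
Surplus = 497 − 314 = 183.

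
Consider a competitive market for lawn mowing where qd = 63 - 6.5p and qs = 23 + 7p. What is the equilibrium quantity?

Set qd = qs: 63 - 6.5p = 23 + 7p.
40 = 13.5p, so p* = 80/27.
q* = 63 − 6.5(80/27) = 1181/27.

q* = 1181/27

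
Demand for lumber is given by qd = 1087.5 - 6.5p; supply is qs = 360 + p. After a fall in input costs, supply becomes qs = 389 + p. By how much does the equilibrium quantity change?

Δq = 377/15

Original equilibrium: p* = 97, q* = 457.
New equilibrium: 1087.5 - 6.5p = 389 + p, so 698.5 = 7.5p and p' = 1397/15; q' = 1087.5 − 6.5(1397/15) = 7232/15.
Change in quantity: 7232/15 − 457 = 377/15.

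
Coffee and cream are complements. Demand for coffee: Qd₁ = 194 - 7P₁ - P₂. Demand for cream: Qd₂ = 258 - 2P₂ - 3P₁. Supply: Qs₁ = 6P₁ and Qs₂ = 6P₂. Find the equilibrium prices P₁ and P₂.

Market 1: 194 - 7P₁ - P₂ = 6P₁ → 13P₁ + P₂ = 194.
Market 2: 8P₂ + 3P₁ = 258.
Eliminating P₂: 8×(1) − 1×(2) gives 101P₁ = 1294, so P₁ = 1294/101.
Back-substitute into (2): P₂ = (258 − 3×1294/101) / 8 = 2772/101.

P₁ = 1294/101, P₂ = 2772/101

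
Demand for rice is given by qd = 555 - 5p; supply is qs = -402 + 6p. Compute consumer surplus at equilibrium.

Equilibrium: 555 - 5p = -402 + 6p gives p* = 87, q* = 120.
Demand choke price (qd = 0): p = 111.
CS = ½(111 − 87)(120) = 1440.

Consumer surplus = 1440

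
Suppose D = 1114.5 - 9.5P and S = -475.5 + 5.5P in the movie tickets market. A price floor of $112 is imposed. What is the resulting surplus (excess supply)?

Equilibrium price would be P* = 106, so the floor at 112 binds.
At P = 112: D = 50.5, S = 140.5.
Surplus = 140.5 − 50.5 = 90.

Surplus = 90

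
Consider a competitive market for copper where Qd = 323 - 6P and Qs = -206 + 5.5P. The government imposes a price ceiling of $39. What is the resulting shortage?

Equilibrium price would be P* = 46, so the ceiling at 39 binds.
At P = 39: Qd = 323 − 6(39) = 89, Qs = -206 + 5.5(39) = 8.5.
Shortage = 89 − 8.5 = 80.5.

Shortage = 80.5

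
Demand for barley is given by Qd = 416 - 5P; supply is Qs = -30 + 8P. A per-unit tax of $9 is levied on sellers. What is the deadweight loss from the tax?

Deadweight loss = 1620/13

Pre-tax equilibrium: P* = 446/13, Q* = 3178/13.
Tax on sellers shifts supply to Qs = -30 + 8(P − 9) = -102 + 8P.
416 - 5P = -102 + 8P gives buyer price Pb = 518/13; sellers receive Ps = 518/13 − 9 = 401/13.
New quantity: Q = 416 − 5(518/13) = 2818/13.
DWL = ½ × 9 × (3178/13 − 2818/13) = 1620/13.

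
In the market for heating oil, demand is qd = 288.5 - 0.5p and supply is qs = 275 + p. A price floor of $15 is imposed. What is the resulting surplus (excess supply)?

Surplus = 9

Equilibrium price would be p* = 9, so the floor at 15 binds.
At p = 15: qd = 281, qs = 290.
Surplus = 290 − 281 = 9.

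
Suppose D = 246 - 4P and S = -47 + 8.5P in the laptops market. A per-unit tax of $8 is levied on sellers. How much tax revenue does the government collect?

Pre-tax equilibrium: P* = 23.44, Q* = 152.24.
Tax on sellers shifts supply to S = -47 + 8.5(P − 8) = -115 + 8.5P.
246 - 4P = -115 + 8.5P gives buyer price Pb = 28.88; sellers receive Ps = 28.88 − 8 = 20.88.
New quantity: Q = 246 − 4(28.88) = 130.48.
Revenue = 8 × 130.48 = 1043.84.

Tax revenue = 1043.84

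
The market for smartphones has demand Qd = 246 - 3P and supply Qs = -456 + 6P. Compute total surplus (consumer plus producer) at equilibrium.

Equilibrium: 246 - 3P = -456 + 6P gives P* = 78, Q* = 12.
Demand choke price: P = 82; supply starts at P = 76.
CS = ½(82 − 78)(12) = 24; PS = ½(78 − 76)(12) = 12.

Total surplus = 36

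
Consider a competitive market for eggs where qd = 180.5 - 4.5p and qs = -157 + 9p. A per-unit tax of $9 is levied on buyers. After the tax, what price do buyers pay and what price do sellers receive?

Buyers pay $31, sellers receive $22

Pre-tax equilibrium: p* = 25, q* = 68.
Tax on buyers shifts demand to qd = 180.5 − 4.5(p + 9) = 140 - 4.5p.
140 - 4.5p = -157 + 9p gives seller price ps = 22; buyers pay pb = 22 + 9 = 31.
New quantity: q = 180.5 − 4.5(31) = 41.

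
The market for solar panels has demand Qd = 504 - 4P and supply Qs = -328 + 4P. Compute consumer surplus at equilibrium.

Consumer surplus = 968

Equilibrium: 504 - 4P = -328 + 4P gives P* = 104, Q* = 88.
Demand choke price (Qd = 0): P = 126.
CS = ½(126 − 104)(88) = 968.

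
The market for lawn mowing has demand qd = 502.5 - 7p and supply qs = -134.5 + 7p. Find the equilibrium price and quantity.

p* = 45.5, q* = 184

Set qd = qs: 502.5 - 7p = -134.5 + 7p.
637 = 14p, so p* = 45.5.
q* = 502.5 − 7(45.5) = 184.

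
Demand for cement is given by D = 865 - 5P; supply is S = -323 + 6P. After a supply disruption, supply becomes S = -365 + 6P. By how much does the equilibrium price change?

Original equilibrium: P* = 108, Q* = 325.
New equilibrium: 865 - 5P = -365 + 6P, so 1230 = 11P and P' = 1230/11; Q' = 865 − 5(1230/11) = 3365/11.
Change in price: 1230/11 − 108 = 42/11.

ΔP = 42/11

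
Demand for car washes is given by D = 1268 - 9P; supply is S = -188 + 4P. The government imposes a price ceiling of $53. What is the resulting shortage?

Shortage = 767

Equilibrium price would be P* = 112, so the ceiling at 53 binds.
At P = 53: D = 1268 − 9(53) = 791, S = -188 + 4(53) = 24.
Shortage = 791 − 24 = 767.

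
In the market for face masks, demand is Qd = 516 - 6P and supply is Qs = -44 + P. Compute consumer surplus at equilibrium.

Equilibrium: 516 - 6P = -44 + P gives P* = 80, Q* = 36.
Demand choke price (Qd = 0): P = 86.
CS = ½(86 − 80)(36) = 108.

Consumer surplus = 108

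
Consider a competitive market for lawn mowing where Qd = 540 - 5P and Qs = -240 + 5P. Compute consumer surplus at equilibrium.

Consumer surplus = 2250

Equilibrium: 540 - 5P = -240 + 5P gives P* = 78, Q* = 150.
Demand choke price (Qd = 0): P = 108.
CS = ½(108 − 78)(150) = 2250.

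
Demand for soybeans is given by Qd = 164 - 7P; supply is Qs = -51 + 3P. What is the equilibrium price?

P* = 21.5

Set Qd = Qs: 164 - 7P = -51 + 3P.
215 = 10P, so P* = 21.5.
Q* = 164 − 7(21.5) = 13.5.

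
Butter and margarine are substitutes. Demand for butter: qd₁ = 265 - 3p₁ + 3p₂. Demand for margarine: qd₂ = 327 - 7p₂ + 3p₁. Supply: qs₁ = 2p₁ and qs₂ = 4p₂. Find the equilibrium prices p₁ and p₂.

Market 1: 265 - 3p₁ + 3p₂ = 2p₁ → 5p₁ - 3p₂ = 265.
Market 2: 11p₂ - 3p₁ = 327.
Eliminating p₂: 11×(1) + 3×(2) gives 46p₁ = 3896, so p₁ = 1948/23.
Back-substitute into (2): p₂ = (327 + 3×1948/23) / 11 = 1215/23.

p₁ = 1948/23, p₂ = 1215/23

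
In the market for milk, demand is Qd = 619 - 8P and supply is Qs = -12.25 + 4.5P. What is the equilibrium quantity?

Q* = 215

Set Qd = Qs: 619 - 8P = -12.25 + 4.5P.
631.25 = 12.5P, so P* = 50.5.
Q* = 619 − 8(50.5) = 215.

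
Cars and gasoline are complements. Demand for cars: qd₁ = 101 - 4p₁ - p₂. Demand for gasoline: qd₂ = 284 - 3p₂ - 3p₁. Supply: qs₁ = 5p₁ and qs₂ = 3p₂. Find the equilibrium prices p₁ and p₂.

Market 1: 101 - 4p₁ - p₂ = 5p₁ → 9p₁ + p₂ = 101.
Market 2: 6p₂ + 3p₁ = 284.
Eliminating p₂: 6×(1) − 1×(2) gives 51p₁ = 322, so p₁ = 322/51.
Back-substitute into (2): p₂ = (284 − 3×322/51) / 6 = 751/17.

p₁ = 322/51, p₂ = 751/17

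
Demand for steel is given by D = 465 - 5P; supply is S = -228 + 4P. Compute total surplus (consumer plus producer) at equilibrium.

Total surplus = 1440

Equilibrium: 465 - 5P = -228 + 4P gives P* = 77, Q* = 80.
Demand choke price: P = 93; supply starts at P = 57.
CS = ½(93 − 77)(80) = 640; PS = ½(77 − 57)(80) = 800.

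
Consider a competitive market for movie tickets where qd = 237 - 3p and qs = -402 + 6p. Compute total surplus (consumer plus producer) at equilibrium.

Equilibrium: 237 - 3p = -402 + 6p gives p* = 71, q* = 24.
Demand choke price: p = 79; supply starts at p = 67.
CS = ½(79 − 71)(24) = 96; PS = ½(71 − 67)(24) = 48.

Total surplus = 144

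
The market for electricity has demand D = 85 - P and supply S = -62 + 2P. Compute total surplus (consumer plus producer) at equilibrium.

Total surplus = 972

Equilibrium: 85 - P = -62 + 2P gives P* = 49, Q* = 36.
Demand choke price: P = 85; supply starts at P = 31.
CS = ½(85 − 49)(36) = 648; PS = ½(49 − 31)(36) = 324.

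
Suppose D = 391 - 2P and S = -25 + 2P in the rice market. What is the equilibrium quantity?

Set D = S: 391 - 2P = -25 + 2P.
416 = 4P, so P* = 104.
Q* = 391 − 2(104) = 183.

Q* = 183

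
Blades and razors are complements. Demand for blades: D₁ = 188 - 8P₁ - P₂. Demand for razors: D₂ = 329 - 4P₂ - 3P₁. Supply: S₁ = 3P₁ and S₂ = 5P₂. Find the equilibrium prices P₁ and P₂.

Market 1: 188 - 8P₁ - P₂ = 3P₁ → 11P₁ + P₂ = 188.
Market 2: 9P₂ + 3P₁ = 329.
Eliminating P₂: 9×(1) − 1×(2) gives 96P₁ = 1363, so P₁ = 1363/96.
Back-substitute into (2): P₂ = (329 − 3×1363/96) / 9 = 3055/96.

P₁ = 1363/96, P₂ = 3055/96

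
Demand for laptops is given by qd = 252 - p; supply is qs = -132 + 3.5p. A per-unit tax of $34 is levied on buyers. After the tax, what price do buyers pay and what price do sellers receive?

Buyers pay 1006/9, sellers receive 700/9

Pre-tax equilibrium: p* = 256/3, q* = 500/3.
Tax on buyers shifts demand to qd = 252 − 1(p + 34) = 218 - p.
218 - p = -132 + 3.5p gives seller price ps = 700/9; buyers pay pb = 700/9 + 34 = 1006/9.
New quantity: q = 252 − 1(1006/9) = 1262/9.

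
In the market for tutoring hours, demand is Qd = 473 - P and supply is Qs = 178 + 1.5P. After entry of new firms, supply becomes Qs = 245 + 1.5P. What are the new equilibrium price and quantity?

P' = 91.2, Q' = 381.8

Original equilibrium: P* = 118, Q* = 355.
New equilibrium: 473 - P = 245 + 1.5P, so 228 = 2.5P and P' = 91.2; Q' = 473 − 1(91.2) = 381.8.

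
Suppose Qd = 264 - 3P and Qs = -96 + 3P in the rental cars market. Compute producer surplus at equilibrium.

Equilibrium: 264 - 3P = -96 + 3P gives P* = 60, Q* = 84.
Supply starts at P = 32 (where Qs = 0).
PS = ½(60 − 32)(84) = 1176.

Producer surplus = 1176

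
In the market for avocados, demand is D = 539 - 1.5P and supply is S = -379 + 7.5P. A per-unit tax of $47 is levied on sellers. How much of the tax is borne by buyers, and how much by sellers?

Buyers bear 235/6, sellers bear 47/6

Pre-tax equilibrium: P* = 102, Q* = 386.
Tax on sellers shifts supply to S = -379 + 7.5(P − 47) = -731.5 + 7.5P.
539 - 1.5P = -731.5 + 7.5P gives buyer price Pb = 847/6; sellers receive Ps = 847/6 − 47 = 565/6.
New quantity: Q = 539 − 1.5(847/6) = 327.25.
Buyer burden = 847/6 − 102 = 235/6; seller burden = 102 − 565/6 = 47/6.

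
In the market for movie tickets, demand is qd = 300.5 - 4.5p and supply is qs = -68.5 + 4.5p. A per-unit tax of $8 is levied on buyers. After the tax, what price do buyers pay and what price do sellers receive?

Buyers pay $45, sellers receive $37

Pre-tax equilibrium: p* = 41, q* = 116.
Tax on buyers shifts demand to qd = 300.5 − 4.5(p + 8) = 264.5 - 4.5p.
264.5 - 4.5p = -68.5 + 4.5p gives seller price ps = 37; buyers pay pb = 37 + 8 = 45.
New quantity: q = 300.5 − 4.5(45) = 98.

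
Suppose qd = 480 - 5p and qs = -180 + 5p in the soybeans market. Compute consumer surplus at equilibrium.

Consumer surplus = 2250

Equilibrium: 480 - 5p = -180 + 5p gives p* = 66, q* = 150.
Demand choke price (qd = 0): p = 96.
CS = ½(96 − 66)(150) = 2250.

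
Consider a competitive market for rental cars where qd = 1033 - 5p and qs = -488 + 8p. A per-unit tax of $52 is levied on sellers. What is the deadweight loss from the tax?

Deadweight loss = 4160

Pre-tax equilibrium: p* = 117, q* = 448.
Tax on sellers shifts supply to qs = -488 + 8(p − 52) = -904 + 8p.
1033 - 5p = -904 + 8p gives buyer price pb = 149; sellers receive ps = 149 − 52 = 97.
New quantity: q = 1033 − 5(149) = 288.
DWL = ½ × 52 × (448 − 288) = 4160.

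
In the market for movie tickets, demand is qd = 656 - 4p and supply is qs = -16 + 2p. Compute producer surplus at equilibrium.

Equilibrium: 656 - 4p = -16 + 2p gives p* = 112, q* = 208.
Supply starts at p = 8 (where qs = 0).
PS = ½(112 − 8)(208) = 10816.

Producer surplus = 10816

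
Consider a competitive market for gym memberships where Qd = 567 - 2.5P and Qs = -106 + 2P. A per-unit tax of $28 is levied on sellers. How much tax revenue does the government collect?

Tax revenue = 4536

Pre-tax equilibrium: P* = 1346/9, Q* = 1738/9.
Tax on sellers shifts supply to Qs = -106 + 2(P − 28) = -162 + 2P.
567 - 2.5P = -162 + 2P gives buyer price Pb = 162; sellers receive Ps = 162 − 28 = 134.
New quantity: Q = 567 − 2.5(162) = 162.
Revenue = 28 × 162 = 4536.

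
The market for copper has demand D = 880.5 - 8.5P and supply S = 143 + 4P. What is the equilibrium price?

P* = 59

Set D = S: 880.5 - 8.5P = 143 + 4P.
737.5 = 12.5P, so P* = 59.
Q* = 880.5 − 8.5(59) = 379.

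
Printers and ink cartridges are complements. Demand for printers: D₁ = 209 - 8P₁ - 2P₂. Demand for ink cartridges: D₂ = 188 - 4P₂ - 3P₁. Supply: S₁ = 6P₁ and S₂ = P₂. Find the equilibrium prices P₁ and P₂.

P₁ = 10.453125, P₂ = 31.328125

Market 1: 209 - 8P₁ - 2P₂ = 6P₁ → 14P₁ + 2P₂ = 209.
Market 2: 5P₂ + 3P₁ = 188.
Eliminating P₂: 5×(1) − 2×(2) gives 64P₁ = 669, so P₁ = 10.453125.
Back-substitute into (2): P₂ = (188 − 3×10.453125) / 5 = 31.328125.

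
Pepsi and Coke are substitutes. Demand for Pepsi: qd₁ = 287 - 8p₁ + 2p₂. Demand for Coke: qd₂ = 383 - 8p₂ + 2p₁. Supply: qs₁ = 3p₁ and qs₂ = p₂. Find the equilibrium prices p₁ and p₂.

Market 1: 287 - 8p₁ + 2p₂ = 3p₁ → 11p₁ - 2p₂ = 287.
Market 2: 9p₂ - 2p₁ = 383.
Eliminating p₂: 9×(1) + 2×(2) gives 95p₁ = 3349, so p₁ = 3349/95.
Back-substitute into (2): p₂ = (383 + 2×3349/95) / 9 = 4787/95.

p₁ = 3349/95, p₂ = 4787/95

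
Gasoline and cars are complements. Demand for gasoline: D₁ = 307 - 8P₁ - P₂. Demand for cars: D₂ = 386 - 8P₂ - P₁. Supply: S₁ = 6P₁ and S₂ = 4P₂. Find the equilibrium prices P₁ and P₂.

Market 1: 307 - 8P₁ - P₂ = 6P₁ → 14P₁ + P₂ = 307.
Market 2: 12P₂ + P₁ = 386.
Eliminating P₂: 12×(1) − 1×(2) gives 167P₁ = 3298, so P₁ = 3298/167.
Back-substitute into (2): P₂ = (386 − 1×3298/167) / 12 = 5097/167.

P₁ = 3298/167, P₂ = 5097/167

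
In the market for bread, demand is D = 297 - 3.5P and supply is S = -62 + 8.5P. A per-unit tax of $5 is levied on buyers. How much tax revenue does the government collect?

Tax revenue = 43175/48

Pre-tax equilibrium: P* = 359/12, Q* = 4615/24.
Tax on buyers shifts demand to D = 297 − 3.5(P + 5) = 279.5 - 3.5P.
279.5 - 3.5P = -62 + 8.5P gives seller price Ps = 683/24; buyers pay Pb = 683/24 + 5 = 803/24.
New quantity: Q = 297 − 3.5(803/24) = 8635/48.
Revenue = 5 × 8635/48 = 43175/48.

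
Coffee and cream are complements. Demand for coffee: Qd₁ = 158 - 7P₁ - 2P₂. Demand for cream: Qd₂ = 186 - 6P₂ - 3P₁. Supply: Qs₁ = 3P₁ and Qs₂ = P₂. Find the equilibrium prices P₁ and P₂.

Market 1: 158 - 7P₁ - 2P₂ = 3P₁ → 10P₁ + 2P₂ = 158.
Market 2: 7P₂ + 3P₁ = 186.
Eliminating P₂: 7×(1) − 2×(2) gives 64P₁ = 734, so P₁ = 11.46875.
Back-substitute into (2): P₂ = (186 − 3×11.46875) / 7 = 21.65625.

P₁ = 11.46875, P₂ = 21.65625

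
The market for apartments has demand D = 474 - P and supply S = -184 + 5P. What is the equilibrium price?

Set D = S: 474 - P = -184 + 5P.
658 = 6P, so P* = 329/3.
Q* = 474 − 1(329/3) = 1093/3.

P* = 329/3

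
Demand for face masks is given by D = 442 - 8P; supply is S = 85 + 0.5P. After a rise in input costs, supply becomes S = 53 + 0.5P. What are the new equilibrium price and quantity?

P' = 778/17, Q' = 1290/17

Original equilibrium: P* = 42, Q* = 106.
New equilibrium: 442 - 8P = 53 + 0.5P, so 389 = 8.5P and P' = 778/17; Q' = 442 − 8(778/17) = 1290/17.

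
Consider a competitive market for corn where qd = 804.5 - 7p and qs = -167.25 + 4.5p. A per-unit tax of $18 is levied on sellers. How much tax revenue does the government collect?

Pre-tax equilibrium: p* = 84.5, q* = 213.
Tax on sellers shifts supply to qs = -167.25 + 4.5(p − 18) = -248.25 + 4.5p.
804.5 - 7p = -248.25 + 4.5p gives buyer price pb = 4211/46; sellers receive ps = 4211/46 − 18 = 3383/46.
New quantity: q = 804.5 − 7(4211/46) = 3765/23.
Revenue = 18 × 3765/23 = 67770/23.

Tax revenue = 67770/23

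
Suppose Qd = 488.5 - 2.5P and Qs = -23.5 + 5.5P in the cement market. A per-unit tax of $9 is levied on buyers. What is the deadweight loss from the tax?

Pre-tax equilibrium: P* = 64, Q* = 328.5.
Tax on buyers shifts demand to Qd = 488.5 − 2.5(P + 9) = 466 - 2.5P.
466 - 2.5P = -23.5 + 5.5P gives seller price Ps = 61.1875; buyers pay Pb = 61.1875 + 9 = 70.1875.
New quantity: Q = 488.5 − 2.5(70.1875) = 313.03125.
DWL = ½ × 9 × (328.5 − 313.03125) = 69.609375.

Deadweight loss = 69.609375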